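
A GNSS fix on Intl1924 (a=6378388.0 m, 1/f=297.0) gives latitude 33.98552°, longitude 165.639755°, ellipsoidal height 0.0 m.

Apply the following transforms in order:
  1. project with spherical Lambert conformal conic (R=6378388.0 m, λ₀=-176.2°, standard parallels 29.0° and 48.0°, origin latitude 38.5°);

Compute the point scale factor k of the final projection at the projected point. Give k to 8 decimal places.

start: φ=33.985520°, λ=165.639755°, h=0.000 m
→ into lcc (λ₀=-176.2°): φ=33.98552000°, λ−λ₀=-18.16024500°
scale k = 0.98955336

0.98955336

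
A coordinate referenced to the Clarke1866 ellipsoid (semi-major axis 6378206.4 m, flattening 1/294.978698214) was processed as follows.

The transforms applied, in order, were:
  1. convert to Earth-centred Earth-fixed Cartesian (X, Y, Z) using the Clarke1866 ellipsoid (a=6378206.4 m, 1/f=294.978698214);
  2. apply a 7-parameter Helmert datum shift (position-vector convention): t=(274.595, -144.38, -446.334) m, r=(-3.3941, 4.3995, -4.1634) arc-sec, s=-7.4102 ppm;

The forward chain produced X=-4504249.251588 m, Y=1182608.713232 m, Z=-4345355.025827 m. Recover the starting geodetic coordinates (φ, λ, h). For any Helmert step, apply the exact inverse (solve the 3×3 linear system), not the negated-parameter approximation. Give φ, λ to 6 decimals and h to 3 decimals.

start: X=-4504249.2516, Y=1182608.7132, Z=-4345355.0258 m
→ Helmert⁻¹: X=-4504488.4231, Y=1182742.4334, Z=-4345017.5045
→ geod (Bowring, a=6378206.400): φ=-43.20811900°, λ=165.28795700°, h=1221.9030 m

φ=-43.208119°, λ=165.287957°, h=1221.903 m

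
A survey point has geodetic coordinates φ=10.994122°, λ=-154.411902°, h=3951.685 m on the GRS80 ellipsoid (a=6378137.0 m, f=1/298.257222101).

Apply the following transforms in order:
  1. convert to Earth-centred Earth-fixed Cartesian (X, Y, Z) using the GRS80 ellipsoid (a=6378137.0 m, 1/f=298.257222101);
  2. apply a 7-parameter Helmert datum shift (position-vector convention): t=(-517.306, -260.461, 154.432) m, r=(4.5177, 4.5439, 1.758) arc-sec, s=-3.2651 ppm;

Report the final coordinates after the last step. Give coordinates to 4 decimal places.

start: φ=10.994122°, λ=-154.411902°, h=3951.685 m
→ ECEF (a=6378137.000, f=1/298.257222101): X=-5651191.4432, Y=-2706154.0173, Z=1209121.5229
→ Helmert 7p (PV): X=-5651640.5967, Y=-2706480.2901, Z=1209337.2281

X=-5651640.5967 m, Y=-2706480.2901 m, Z=1209337.2281 m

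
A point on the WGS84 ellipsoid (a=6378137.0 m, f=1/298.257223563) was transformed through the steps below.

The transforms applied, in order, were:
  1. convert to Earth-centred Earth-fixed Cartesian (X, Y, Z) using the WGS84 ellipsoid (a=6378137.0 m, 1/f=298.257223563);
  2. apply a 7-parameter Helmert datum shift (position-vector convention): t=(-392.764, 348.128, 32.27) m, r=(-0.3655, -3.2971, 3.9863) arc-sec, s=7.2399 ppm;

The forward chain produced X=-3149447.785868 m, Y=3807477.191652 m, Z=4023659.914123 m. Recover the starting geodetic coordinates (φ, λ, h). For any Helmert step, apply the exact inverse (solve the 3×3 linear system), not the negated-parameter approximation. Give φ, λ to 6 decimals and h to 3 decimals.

start: X=-3149447.7859, Y=3807477.1917, Z=4023659.9141 m
→ Helmert⁻¹: X=-3148894.3283, Y=3807155.2267, Z=4023655.5943
→ geod (Bowring, a=6378137.000): φ=39.34783600°, λ=129.59411700°, h=2211.2540 m

φ=39.347836°, λ=129.594117°, h=2211.254 m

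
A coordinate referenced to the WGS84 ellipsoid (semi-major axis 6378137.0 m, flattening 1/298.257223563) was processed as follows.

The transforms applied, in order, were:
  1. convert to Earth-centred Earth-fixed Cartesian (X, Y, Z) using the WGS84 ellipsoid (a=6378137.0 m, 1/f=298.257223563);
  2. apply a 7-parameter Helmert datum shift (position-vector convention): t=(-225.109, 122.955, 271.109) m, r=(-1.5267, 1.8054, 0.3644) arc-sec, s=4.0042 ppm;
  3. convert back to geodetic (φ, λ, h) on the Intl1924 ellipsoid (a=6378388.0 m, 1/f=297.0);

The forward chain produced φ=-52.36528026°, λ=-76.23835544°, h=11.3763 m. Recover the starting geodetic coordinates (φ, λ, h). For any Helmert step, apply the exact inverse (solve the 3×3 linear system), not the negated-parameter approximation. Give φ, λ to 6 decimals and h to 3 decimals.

start: φ=-52.365280°, λ=-76.238355°, h=11.376 m
→ ECEF (a=6378388.000, f=1/297.0): X=928469.8152, Y=-3791005.6151, Z=-5027833.1166
→ Helmert⁻¹: X=928728.5181, Y=-3791077.8142, Z=-5028104.0234
→ geod (Bowring, a=6378137.000): φ=-52.36503500°, λ=-76.23491900°, h=500.0880 m

φ=-52.365035°, λ=-76.234919°, h=500.088 m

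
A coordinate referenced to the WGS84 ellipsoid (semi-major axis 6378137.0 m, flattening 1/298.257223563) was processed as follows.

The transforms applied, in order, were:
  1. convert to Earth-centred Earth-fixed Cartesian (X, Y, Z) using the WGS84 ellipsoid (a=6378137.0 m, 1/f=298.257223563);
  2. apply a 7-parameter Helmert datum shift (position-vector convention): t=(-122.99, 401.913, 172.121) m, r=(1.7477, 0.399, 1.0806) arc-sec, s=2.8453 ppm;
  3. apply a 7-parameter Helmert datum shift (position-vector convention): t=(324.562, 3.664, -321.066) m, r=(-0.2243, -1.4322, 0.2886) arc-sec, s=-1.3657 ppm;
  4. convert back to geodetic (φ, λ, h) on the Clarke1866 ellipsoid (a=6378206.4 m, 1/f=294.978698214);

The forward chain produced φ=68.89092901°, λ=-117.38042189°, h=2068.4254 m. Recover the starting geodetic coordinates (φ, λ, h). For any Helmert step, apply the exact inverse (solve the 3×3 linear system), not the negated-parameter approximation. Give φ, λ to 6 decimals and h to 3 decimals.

start: φ=68.890929°, λ=-117.380422°, h=2068.425 m
→ ECEF (a=6378206.400, f=1/294.978698214): X=-1059884.9022, Y=-2046436.4543, Z=5929345.5312
→ Helmert⁻¹: X=-1060172.6027, Y=-2046447.8779, Z=5929679.8313
→ Helmert⁻¹: X=-1060068.7896, Y=-2046788.1722, Z=5929506.1311
→ geod (Bowring, a=6378137.000): φ=68.88669300°, λ=-117.38046000°, h=2223.6370 m

φ=68.886693°, λ=-117.380460°, h=2223.637 m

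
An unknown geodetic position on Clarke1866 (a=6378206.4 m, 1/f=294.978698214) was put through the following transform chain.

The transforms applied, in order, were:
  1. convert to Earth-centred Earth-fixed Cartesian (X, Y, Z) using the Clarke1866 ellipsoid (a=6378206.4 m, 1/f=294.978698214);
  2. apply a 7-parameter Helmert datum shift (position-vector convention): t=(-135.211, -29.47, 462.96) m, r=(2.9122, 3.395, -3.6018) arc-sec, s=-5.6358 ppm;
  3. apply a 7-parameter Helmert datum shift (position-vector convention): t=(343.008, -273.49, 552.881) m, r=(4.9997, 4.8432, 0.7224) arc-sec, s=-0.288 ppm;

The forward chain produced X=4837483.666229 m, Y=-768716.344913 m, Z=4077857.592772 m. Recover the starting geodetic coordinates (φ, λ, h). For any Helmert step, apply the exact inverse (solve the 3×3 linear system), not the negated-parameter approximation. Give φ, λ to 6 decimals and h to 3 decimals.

start: X=4837483.6662, Y=-768716.3449, Z=4077857.5928 m
→ Helmert⁻¹: X=4837043.6200, Y=-768361.1830, Z=4077438.0867
→ Helmert⁻¹: X=4837152.4002, Y=-768194.0134, Z=4077088.5665
→ geod (Bowring, a=6378206.400): φ=39.96662200°, λ=-9.02385200°, h=3332.3520 m

φ=39.966622°, λ=-9.023852°, h=3332.352 m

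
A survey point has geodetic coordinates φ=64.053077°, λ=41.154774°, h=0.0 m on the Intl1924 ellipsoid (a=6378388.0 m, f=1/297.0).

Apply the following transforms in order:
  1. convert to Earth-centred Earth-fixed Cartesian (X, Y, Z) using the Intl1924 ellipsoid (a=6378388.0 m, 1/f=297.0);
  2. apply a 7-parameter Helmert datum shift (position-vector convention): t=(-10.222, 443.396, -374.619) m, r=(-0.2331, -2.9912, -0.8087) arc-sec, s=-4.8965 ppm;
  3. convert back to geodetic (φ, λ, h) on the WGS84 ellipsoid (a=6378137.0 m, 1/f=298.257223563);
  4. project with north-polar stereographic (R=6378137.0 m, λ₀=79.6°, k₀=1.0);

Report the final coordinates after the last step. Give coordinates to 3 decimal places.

start: φ=64.053077°, λ=41.154774°, h=0.000 m
→ ECEF (a=6378388.000, f=1/297.0): X=2107016.2011, Y=1841617.5002, Z=5712434.0624
→ Helmert 7p (PV): X=2106920.0426, Y=1842050.0734, Z=5712059.9465
→ geod (Bowring, a=6378137.000): φ=64.04924990°, λ=41.16273756°, h=-66.3302 m
→ stereo (R=6378137.0, λ₀=79.6°): E=-1827202.4320, N=-2302278.2868

E=-1827202.432 m, N=-2302278.287 m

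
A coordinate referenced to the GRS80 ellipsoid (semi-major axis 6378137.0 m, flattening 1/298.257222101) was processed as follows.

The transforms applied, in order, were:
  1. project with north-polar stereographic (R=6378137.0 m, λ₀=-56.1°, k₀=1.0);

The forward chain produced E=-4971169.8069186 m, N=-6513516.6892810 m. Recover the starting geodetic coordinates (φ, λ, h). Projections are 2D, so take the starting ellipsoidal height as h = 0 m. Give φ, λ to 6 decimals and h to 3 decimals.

start: E=-4971169.8069, N=-6513516.6893 m
→ stereo⁻¹: φ=24.57187500°, λ=-93.45117300°

φ=24.571875°, λ=-93.451173°, h=0.000 m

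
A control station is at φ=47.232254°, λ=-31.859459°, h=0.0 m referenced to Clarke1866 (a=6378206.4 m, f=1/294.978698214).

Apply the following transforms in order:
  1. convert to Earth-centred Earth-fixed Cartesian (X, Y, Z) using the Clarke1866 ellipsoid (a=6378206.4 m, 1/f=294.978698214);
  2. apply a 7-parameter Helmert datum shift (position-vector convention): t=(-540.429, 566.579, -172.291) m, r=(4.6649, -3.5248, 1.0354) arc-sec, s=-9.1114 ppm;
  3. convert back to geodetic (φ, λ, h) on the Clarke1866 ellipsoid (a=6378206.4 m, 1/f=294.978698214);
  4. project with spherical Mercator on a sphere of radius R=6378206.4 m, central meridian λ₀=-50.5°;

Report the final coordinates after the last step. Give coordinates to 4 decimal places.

start: φ=47.232254°, λ=-31.859459°, h=0.000 m
→ ECEF (a=6378206.400, f=1/294.978698214): X=3685226.8910, Y=-2290235.4643, Z=4659131.8026
→ Helmert 7p (PV): X=3684584.7629, Y=-2289734.8896, Z=4658928.2400
→ geod (Bowring, a=6378206.400): φ=47.23635717°, λ=-31.85832022°, h=-699.1693 m
→ merc (R=6378206.4, λ₀=-50.5°): E=2075204.8805, N=5980804.3495

E=2075204.8805 m, N=5980804.3495 m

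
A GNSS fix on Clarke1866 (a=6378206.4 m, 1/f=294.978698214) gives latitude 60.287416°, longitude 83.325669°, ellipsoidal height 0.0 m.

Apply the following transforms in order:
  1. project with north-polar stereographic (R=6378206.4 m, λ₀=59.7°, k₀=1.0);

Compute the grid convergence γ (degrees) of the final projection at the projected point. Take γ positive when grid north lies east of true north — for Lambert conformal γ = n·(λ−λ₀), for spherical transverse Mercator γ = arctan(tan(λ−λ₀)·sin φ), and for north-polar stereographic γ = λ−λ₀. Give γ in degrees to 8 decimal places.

start: φ=60.287416°, λ=83.325669°, h=0.000 m
→ into stereo (λ₀=59.7°): φ=60.28741600°, λ−λ₀=23.62566900°
convergence γ = 23.62566900°

23.62566900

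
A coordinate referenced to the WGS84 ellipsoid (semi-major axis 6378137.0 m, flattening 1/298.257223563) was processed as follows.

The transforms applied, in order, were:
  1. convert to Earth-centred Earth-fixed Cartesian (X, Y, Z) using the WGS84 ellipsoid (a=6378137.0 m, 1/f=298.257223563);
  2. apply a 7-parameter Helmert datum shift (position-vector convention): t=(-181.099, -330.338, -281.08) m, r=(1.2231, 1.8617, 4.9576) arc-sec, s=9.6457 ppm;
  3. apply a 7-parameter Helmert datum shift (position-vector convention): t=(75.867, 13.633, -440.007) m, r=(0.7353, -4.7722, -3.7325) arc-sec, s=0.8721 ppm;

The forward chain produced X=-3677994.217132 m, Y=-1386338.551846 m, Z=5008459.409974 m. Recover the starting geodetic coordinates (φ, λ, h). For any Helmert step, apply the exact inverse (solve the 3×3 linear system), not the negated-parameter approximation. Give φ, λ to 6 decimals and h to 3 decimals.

φ=52.068617°, λ=-159.351580°, h=2145.971 m

start: X=-3677994.2171, Y=-1386338.5518, Z=5008459.4100 m
→ Helmert⁻¹: X=-3677925.8994, Y=-1386399.6741, Z=5008985.0845
→ Helmert⁻¹: X=-3677787.8493, Y=-1385937.8673, Z=5009192.8705
→ geod (Bowring, a=6378137.000): φ=52.06861700°, λ=-159.35158000°, h=2145.9710 m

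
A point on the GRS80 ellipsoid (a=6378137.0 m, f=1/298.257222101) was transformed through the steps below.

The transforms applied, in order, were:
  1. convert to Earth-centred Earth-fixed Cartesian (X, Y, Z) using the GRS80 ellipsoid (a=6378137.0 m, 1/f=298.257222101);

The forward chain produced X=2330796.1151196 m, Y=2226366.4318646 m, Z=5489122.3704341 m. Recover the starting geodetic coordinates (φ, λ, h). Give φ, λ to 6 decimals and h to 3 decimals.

start: X=2330796.1151, Y=2226366.4319, Z=5489122.3704 m
→ geod (Bowring, a=6378137.000): φ=59.74596200°, λ=43.68726800°, h=3300.2200 m

φ=59.745962°, λ=43.687268°, h=3300.220 m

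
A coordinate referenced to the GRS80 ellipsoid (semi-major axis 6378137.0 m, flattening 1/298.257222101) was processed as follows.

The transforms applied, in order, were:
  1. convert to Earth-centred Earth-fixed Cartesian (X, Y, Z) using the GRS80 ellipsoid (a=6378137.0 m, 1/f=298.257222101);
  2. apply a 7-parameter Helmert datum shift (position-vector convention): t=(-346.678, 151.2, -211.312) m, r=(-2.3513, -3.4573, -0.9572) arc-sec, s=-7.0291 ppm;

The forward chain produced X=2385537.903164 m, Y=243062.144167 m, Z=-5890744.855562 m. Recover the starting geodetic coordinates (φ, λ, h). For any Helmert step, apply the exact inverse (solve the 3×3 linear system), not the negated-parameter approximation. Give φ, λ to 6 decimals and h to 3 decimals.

φ=-67.982204°, λ=5.815450°, h=283.688 m

start: X=2385537.9032, Y=243062.1442, Z=-5890744.8556 m
→ Helmert⁻¹: X=2385801.4890, Y=242990.8728, Z=-5890612.1686
→ geod (Bowring, a=6378137.000): φ=-67.98220400°, λ=5.81545000°, h=283.6880 m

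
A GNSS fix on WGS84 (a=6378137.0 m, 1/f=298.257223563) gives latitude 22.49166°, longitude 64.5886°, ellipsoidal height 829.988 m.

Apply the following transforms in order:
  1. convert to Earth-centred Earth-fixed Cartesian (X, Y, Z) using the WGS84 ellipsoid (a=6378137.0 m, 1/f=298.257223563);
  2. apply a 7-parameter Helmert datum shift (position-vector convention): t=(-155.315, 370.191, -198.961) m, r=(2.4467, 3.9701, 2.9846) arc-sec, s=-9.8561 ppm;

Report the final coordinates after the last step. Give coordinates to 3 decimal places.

start: φ=22.491660°, λ=64.588600°, h=829.988 m
→ ECEF (a=6378137.000, f=1/298.257223563): X=2530336.2951, Y=5326140.6216, Z=2425121.2180
→ Helmert 7p (PV): X=2530125.6510, Y=5326466.1643, Z=2424912.8301

X=2530125.651 m, Y=5326466.164 m, Z=2424912.830 m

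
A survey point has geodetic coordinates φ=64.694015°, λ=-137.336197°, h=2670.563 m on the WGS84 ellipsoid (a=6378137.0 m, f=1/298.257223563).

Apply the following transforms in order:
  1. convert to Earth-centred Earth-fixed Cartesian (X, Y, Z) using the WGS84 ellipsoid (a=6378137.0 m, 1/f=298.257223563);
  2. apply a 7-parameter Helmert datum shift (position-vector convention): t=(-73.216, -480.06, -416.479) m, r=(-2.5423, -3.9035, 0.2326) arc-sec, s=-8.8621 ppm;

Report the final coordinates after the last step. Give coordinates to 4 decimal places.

start: φ=64.694015°, λ=-137.336197°, h=2670.563 m
→ ECEF (a=6378137.000, f=1/298.257223563): X=-2011147.9463, Y=-1853482.8322, Z=5745624.2913
→ Helmert 7p (PV): X=-2011309.9825, Y=-1853877.9178, Z=5745141.6787

X=-2011309.9825 m, Y=-1853877.9178 m, Z=5745141.6787 m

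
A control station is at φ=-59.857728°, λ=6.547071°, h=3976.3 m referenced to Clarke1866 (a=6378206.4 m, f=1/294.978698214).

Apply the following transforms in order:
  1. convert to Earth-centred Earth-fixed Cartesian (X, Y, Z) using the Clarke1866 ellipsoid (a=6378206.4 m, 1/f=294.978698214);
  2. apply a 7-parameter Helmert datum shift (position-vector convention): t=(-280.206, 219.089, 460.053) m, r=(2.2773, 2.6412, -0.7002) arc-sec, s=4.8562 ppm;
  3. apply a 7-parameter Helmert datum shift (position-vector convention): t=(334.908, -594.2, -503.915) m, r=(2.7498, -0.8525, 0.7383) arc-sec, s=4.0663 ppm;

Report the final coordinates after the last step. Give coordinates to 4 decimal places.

X=3192025.3896 m, Y=366100.6520 m, Z=-5495887.3872 m

start: φ=-59.857728°, λ=6.547071°, h=3976.300 m
→ ECEF (a=6378206.400, f=1/294.978698214): X=3191989.9375, Y=366337.9662, Z=-5495775.7408
→ Helmert 7p (PV): X=3191656.1029, Y=366608.6757, Z=-5495379.2051
→ Helmert 7p (PV): X=3192025.3896, Y=366100.6520, Z=-5495887.3872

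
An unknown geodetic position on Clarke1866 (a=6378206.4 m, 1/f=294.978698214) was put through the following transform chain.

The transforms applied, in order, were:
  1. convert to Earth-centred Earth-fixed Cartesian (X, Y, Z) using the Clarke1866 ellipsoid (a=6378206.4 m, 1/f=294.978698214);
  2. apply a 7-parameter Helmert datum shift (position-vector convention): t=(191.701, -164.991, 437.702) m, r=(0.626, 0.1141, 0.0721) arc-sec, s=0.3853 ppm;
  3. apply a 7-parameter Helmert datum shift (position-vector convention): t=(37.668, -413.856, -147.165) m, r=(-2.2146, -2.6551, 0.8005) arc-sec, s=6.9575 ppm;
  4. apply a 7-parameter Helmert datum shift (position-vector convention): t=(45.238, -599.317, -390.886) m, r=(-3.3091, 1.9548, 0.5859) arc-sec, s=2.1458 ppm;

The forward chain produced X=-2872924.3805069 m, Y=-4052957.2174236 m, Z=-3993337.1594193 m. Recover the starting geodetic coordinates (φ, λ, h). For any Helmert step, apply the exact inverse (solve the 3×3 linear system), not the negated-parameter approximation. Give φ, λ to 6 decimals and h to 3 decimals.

φ=-38.988114°, λ=-125.342374°, h=3483.557 m

start: X=-2872924.3805, Y=-4052957.2174, Z=-3993337.1594 m
→ Helmert⁻¹: X=-2872937.1218, Y=-4052276.9842, Z=-3993029.9432
→ Helmert⁻¹: X=-2873021.9232, Y=-4051780.9174, Z=-3992861.5182
→ Helmert⁻¹: X=-2873211.7244, Y=-4051625.4804, Z=-3993286.9745
→ geod (Bowring, a=6378206.400): φ=-38.98811400°, λ=-125.34237400°, h=3483.5570 m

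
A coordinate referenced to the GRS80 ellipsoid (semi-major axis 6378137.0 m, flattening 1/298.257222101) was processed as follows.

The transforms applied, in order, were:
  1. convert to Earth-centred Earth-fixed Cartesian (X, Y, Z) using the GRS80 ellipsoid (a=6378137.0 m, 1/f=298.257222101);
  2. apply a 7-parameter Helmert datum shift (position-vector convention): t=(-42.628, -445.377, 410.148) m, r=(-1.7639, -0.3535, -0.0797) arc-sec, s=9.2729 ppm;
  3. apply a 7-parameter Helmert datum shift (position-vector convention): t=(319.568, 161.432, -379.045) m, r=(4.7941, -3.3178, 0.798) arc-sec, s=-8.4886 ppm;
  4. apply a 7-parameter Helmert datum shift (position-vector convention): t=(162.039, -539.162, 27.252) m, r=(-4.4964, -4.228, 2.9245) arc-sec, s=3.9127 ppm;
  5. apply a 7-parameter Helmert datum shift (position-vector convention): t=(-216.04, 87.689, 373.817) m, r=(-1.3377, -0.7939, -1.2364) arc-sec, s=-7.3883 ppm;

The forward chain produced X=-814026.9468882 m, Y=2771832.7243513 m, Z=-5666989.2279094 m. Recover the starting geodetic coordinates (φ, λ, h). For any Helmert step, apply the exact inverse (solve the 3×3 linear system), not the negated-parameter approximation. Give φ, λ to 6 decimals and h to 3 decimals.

φ=-63.138228°, λ=106.369943°, h=457.715 m

start: X=-814026.9469, Y=2771832.7244, Z=-5666989.2279 m
→ Helmert⁻¹: X=-813855.3478, Y=2771797.3905, Z=-5667383.8088
→ Helmert⁻¹: X=-814091.0609, Y=2772460.7904, Z=-5667311.7615
→ Helmert⁻¹: X=-814497.9722, Y=2772194.3269, Z=-5667032.1526
→ Helmert⁻¹: X=-814458.5760, Y=2772662.1443, Z=-5667364.6408
→ geod (Bowring, a=6378137.000): φ=-63.13822800°, λ=106.36994300°, h=457.7150 m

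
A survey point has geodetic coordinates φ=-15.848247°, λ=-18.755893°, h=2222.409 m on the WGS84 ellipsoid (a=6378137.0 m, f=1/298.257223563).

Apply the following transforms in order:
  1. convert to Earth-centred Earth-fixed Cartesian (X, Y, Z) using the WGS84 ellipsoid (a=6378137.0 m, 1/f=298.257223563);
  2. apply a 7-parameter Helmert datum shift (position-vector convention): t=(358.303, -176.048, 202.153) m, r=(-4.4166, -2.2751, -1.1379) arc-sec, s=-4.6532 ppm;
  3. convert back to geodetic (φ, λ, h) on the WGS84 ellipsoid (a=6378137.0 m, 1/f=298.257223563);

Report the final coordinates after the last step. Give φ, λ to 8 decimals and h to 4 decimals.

start: φ=-15.848247°, λ=-18.755893°, h=2222.409 m
→ ECEF (a=6378137.000, f=1/298.257223563): X=5813345.5417, Y=-1974031.7387, Z=-1731186.6613
→ Helmert 7p (PV): X=5813684.9989, Y=-1974267.7399, Z=-1730870.0635
→ geod (Bowring, a=6378137.000): φ=-15.84451563°, λ=-18.75695983°, h=2518.1752 m

φ=-15.84451563°, λ=-18.75695983°, h=2518.1752 m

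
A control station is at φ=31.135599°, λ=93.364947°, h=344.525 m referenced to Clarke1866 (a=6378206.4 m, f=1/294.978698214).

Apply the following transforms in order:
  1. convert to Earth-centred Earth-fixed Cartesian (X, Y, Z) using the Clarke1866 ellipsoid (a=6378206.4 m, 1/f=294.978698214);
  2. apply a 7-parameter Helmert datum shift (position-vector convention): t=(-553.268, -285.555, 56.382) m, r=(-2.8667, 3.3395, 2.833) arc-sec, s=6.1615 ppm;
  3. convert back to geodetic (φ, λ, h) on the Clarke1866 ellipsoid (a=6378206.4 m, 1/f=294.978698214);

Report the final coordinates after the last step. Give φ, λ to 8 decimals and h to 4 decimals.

start: φ=31.135599°, λ=93.364947°, h=344.525 m
→ ECEF (a=6378206.400, f=1/294.978698214): X=-320750.6840, Y=5455220.1118, Z=3278772.1957
→ Helmert 7p (PV): X=-321327.7702, Y=5455009.3329, Z=3278778.1550
→ geod (Bowring, a=6378206.400): φ=31.13646819°, λ=93.37111713°, h=196.5228 m

φ=31.13646819°, λ=93.37111713°, h=196.5228 m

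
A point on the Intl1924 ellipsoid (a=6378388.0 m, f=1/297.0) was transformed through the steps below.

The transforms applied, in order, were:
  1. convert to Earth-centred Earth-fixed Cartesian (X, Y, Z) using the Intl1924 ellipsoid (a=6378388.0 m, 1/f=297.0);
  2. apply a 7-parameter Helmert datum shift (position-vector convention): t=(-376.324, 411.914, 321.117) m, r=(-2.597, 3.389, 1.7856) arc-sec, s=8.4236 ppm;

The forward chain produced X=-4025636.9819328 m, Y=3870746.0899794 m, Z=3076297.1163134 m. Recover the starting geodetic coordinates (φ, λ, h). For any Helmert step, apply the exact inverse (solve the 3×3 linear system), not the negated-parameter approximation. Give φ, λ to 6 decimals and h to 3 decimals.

start: X=-4025636.9819, Y=3870746.0900, Z=3076297.1163 m
→ Helmert⁻¹: X=-4025243.7851, Y=3870297.6921, Z=3075932.6820
→ geod (Bowring, a=6378388.000): φ=29.01135500°, λ=136.12425700°, h=1829.1790 m

φ=29.011355°, λ=136.124257°, h=1829.179 m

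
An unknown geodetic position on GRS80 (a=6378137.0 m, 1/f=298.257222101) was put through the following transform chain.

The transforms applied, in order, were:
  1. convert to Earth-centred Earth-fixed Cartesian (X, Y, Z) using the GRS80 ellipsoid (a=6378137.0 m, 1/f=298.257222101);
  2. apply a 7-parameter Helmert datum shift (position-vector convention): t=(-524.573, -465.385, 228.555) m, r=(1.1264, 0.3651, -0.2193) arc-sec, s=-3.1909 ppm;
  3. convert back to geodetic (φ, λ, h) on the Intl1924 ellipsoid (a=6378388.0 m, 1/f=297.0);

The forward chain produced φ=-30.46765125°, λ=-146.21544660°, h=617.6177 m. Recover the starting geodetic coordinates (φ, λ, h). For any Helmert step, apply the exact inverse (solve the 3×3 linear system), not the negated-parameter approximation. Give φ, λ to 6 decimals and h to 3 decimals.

φ=-30.471796°, λ=-146.216191°, h=382.559 m

start: φ=-30.467651°, λ=-146.215447°, h=617.618 m
→ ECEF (a=6378388.000, f=1/297.0): X=-4573667.4660, Y=-3060018.2046, Z=-3215523.8852
→ Helmert⁻¹: X=-4573148.5405, Y=-3059585.0056, Z=-3215754.0879
→ geod (Bowring, a=6378137.000): φ=-30.47179600°, λ=-146.21619100°, h=382.5590 m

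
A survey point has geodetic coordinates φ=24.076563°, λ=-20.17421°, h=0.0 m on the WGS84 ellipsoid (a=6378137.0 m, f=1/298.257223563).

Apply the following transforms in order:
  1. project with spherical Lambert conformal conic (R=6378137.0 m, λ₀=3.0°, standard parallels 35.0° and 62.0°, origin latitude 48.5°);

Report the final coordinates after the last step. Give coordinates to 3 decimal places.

start: φ=24.076563°, λ=-20.174210°, h=0.000 m
→ lcc (R=6378137.0, λ₀=3.0°): E=-2456360.4396, N=-2345680.0699

E=-2456360.440 m, N=-2345680.070 m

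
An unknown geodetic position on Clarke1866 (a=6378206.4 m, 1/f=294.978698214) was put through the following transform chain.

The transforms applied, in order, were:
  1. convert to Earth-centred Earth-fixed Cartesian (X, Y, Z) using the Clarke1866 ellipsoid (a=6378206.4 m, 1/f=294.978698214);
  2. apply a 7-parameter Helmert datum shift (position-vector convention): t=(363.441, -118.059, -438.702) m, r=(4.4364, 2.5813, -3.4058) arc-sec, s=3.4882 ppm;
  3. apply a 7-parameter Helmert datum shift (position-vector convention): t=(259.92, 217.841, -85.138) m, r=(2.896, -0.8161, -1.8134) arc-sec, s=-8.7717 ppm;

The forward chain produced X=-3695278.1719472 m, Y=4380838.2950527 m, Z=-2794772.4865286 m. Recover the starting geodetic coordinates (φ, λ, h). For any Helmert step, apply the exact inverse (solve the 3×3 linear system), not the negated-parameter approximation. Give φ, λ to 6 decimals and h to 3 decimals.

φ=-26.145647°, λ=130.155259°, h=2389.921 m

start: X=-3695278.1719, Y=4380838.2951, Z=-2794772.4865 m
→ Helmert⁻¹: X=-3695620.0784, Y=4380587.1504, Z=-2794758.7453
→ Helmert⁻¹: X=-3696007.9870, Y=4380568.7972, Z=-2794450.7683
→ geod (Bowring, a=6378206.400): φ=-26.14564700°, λ=130.15525900°, h=2389.9210 m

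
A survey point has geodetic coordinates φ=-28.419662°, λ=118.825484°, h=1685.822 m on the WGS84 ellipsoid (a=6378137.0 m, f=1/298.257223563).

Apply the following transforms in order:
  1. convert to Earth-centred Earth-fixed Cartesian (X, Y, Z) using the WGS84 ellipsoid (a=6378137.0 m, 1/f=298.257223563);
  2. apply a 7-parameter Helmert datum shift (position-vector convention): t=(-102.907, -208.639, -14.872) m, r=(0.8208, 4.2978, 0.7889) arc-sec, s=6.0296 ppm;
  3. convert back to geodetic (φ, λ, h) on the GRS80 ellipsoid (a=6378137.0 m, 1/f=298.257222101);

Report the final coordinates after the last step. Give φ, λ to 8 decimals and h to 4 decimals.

φ=-28.41957251°, λ=118.82815263°, h=1613.9799 m

start: φ=-28.419662°, λ=118.825484°, h=1685.822 m
→ ECEF (a=6378137.000, f=1/298.257223563): X=-2707340.2968, Y=4919449.4606, Z=-3018291.5216
→ Helmert 7p (PV): X=-2707541.2339, Y=4919272.1400, Z=-3018248.6050
→ geod (Bowring, a=6378137.000): φ=-28.41957251°, λ=118.82815263°, h=1613.9799 m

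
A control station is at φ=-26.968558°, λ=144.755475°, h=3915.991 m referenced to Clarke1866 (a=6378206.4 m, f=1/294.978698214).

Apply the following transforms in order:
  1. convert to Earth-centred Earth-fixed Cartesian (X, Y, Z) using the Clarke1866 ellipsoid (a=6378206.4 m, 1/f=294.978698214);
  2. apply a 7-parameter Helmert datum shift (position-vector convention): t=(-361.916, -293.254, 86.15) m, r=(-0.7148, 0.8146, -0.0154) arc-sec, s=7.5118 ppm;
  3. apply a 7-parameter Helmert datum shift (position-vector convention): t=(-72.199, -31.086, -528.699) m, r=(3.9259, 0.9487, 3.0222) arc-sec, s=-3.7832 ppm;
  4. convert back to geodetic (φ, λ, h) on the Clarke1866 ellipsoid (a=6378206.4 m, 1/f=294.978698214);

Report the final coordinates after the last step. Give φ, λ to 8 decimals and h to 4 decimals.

start: φ=-26.968558°, λ=144.755475°, h=3915.991 m
→ ECEF (a=6378206.400, f=1/294.978698214): X=-4648688.7956, Y=3284702.3841, Z=-2876725.1681
→ Helmert 7p (PV): X=-4649096.7475, Y=3284424.1820, Z=-2876653.6514
→ Helmert 7p (PV): X=-4649212.7123, Y=3284367.3039, Z=-2877087.5711
→ geod (Bowring, a=6378206.400): φ=-26.97051182°, λ=144.76127266°, h=4289.3857 m

φ=-26.97051182°, λ=144.76127266°, h=4289.3857 m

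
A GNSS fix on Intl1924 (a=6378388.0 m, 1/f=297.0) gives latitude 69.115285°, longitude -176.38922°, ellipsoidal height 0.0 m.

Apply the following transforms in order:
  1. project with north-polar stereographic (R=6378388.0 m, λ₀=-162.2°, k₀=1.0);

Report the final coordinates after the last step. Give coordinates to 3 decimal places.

start: φ=69.115285°, λ=-176.389220°, h=0.000 m
→ stereo (R=6378388.0, λ₀=-162.2°): E=-576302.6433, N=-2279329.0902

E=-576302.643 m, N=-2279329.090 m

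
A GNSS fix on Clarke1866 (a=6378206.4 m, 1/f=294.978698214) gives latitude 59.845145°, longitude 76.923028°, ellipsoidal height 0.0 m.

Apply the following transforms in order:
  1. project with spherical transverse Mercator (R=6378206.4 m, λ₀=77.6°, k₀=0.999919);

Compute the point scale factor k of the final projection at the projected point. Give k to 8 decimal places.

start: φ=59.845145°, λ=76.923028°, h=0.000 m
→ into tm (λ₀=77.6°): φ=59.84514500°, λ−λ₀=-0.67697200°
scale k = 0.99993661

0.99993661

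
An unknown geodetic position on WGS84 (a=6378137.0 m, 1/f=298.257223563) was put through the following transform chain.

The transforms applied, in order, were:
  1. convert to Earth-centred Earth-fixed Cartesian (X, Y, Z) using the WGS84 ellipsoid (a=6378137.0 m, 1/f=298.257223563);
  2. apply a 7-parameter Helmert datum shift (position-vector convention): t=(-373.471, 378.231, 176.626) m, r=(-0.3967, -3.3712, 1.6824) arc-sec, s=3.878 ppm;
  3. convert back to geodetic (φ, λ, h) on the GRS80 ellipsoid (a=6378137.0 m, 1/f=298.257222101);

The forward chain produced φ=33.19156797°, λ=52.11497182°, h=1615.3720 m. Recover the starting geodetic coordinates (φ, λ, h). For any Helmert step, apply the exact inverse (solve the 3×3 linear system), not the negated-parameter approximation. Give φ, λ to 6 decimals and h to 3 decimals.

start: φ=33.191568°, λ=52.114972°, h=1615.372 m
→ ECEF (a=6378137.000, f=1/298.257222101): X=3281776.5106, Y=4217900.9044, Z=3472642.0349
→ Helmert⁻¹: X=3282228.4064, Y=4217472.8681, Z=3472406.4092
→ geod (Bowring, a=6378137.000): φ=33.19008800°, λ=52.10833000°, h=1435.9300 m

φ=33.190088°, λ=52.108330°, h=1435.930 m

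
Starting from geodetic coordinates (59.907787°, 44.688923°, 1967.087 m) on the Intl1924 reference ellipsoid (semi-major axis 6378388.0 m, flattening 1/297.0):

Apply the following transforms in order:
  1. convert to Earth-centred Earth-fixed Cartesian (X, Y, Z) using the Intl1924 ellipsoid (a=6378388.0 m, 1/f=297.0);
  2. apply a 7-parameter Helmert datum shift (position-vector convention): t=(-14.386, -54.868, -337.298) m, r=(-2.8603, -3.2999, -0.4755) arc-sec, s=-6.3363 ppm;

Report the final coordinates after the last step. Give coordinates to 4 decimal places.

start: φ=59.907787°, λ=44.688923°, h=1967.087 m
→ ECEF (a=6378388.000, f=1/297.0): X=2280072.5056, Y=2255447.4839, Z=5497153.3709
→ Helmert 7p (PV): X=2279960.9269, Y=2255449.2977, Z=5496786.4421

X=2279960.9269 m, Y=2255449.2977 m, Z=5496786.4421 m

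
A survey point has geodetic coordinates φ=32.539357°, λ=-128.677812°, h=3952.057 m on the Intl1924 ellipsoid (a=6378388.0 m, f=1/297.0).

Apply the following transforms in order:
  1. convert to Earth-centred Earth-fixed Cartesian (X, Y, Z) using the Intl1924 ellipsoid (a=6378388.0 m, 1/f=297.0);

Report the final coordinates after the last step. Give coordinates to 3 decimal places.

start: φ=32.539357°, λ=-128.677812°, h=3952.057 m
→ ECEF (a=6378388.000, f=1/297.0): X=-3365735.7779, Y=-4204460.6937, Z=3413180.1681

X=-3365735.778 m, Y=-4204460.694 m, Z=3413180.168 m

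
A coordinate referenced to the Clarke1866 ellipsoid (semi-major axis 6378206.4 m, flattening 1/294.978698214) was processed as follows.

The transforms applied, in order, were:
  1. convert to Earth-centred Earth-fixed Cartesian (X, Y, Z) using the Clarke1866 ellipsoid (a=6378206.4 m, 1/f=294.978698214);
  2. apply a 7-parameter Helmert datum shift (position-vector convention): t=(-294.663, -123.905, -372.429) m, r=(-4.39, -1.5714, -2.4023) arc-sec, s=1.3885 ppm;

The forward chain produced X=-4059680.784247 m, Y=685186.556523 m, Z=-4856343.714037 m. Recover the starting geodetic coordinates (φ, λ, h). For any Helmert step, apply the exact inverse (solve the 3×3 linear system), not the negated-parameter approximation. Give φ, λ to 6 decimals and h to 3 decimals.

start: X=-4059680.7842, Y=685186.5565, Z=-4856343.7140 m
→ Helmert⁻¹: X=-4059425.4612, Y=685365.5812, Z=-4855919.0295
→ geod (Bowring, a=6378206.400): φ=-49.90035500°, λ=170.41694500°, h=609.1270 m

φ=-49.900355°, λ=170.416945°, h=609.127 m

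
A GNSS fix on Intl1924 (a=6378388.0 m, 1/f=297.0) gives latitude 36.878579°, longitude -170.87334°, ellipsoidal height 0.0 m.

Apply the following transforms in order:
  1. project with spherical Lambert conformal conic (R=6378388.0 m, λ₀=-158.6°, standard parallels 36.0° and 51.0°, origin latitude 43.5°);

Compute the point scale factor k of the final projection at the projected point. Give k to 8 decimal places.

0.99816486

start: φ=36.878579°, λ=-170.873340°, h=0.000 m
→ into lcc (λ₀=-158.6°): φ=36.87857900°, λ−λ₀=-12.27334000°
scale k = 0.99816486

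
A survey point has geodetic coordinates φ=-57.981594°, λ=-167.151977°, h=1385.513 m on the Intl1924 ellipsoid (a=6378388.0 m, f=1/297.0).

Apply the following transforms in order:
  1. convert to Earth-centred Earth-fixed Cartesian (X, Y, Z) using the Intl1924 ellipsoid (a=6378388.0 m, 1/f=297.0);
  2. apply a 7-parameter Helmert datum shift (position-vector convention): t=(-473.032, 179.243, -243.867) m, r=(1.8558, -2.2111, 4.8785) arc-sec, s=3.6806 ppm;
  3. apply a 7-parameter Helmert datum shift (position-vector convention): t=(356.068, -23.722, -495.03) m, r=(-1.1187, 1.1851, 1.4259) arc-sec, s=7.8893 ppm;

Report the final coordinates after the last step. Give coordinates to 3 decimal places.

start: φ=-57.981594°, λ=-167.151977°, h=1385.513 m
→ ECEF (a=6378388.000, f=1/297.0): X=-3305812.4019, Y=-753976.5252, Z=-5385939.4083
→ Helmert 7p (PV): X=-3306222.0325, Y=-753829.7870, Z=-5386245.3200
→ Helmert 7p (PV): X=-3305917.7841, Y=-753911.5253, Z=-5386759.7591

X=-3305917.784 m, Y=-753911.525 m, Z=-5386759.759 m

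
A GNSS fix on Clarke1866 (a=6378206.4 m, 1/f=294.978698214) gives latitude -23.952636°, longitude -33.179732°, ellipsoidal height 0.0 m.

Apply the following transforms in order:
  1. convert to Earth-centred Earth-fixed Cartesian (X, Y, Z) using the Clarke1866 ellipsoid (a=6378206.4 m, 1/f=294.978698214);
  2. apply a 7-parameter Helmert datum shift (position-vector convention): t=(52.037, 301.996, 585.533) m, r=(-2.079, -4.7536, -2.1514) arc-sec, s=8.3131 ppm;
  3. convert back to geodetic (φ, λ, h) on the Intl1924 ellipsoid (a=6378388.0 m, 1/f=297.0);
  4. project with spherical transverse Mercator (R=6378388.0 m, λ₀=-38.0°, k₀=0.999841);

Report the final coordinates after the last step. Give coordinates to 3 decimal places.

start: φ=-23.952636°, λ=-33.179732°, h=0.000 m
→ ECEF (a=6378206.400, f=1/294.978698214): X=4881287.9512, Y=-3191759.7683, Z=-2573341.4670
→ Helmert 7p (PV): X=4881406.5816, Y=-3191561.1570, Z=-2572632.6600
→ geod (Bowring, a=6378388.000): φ=-23.94584196°, λ=-33.17746114°, h=-501.9940 m
→ tm (R=6378388.0, λ₀=-38.0°): E=490966.1782, N=-2673719.4215

E=490966.178 m, N=-2673719.422 m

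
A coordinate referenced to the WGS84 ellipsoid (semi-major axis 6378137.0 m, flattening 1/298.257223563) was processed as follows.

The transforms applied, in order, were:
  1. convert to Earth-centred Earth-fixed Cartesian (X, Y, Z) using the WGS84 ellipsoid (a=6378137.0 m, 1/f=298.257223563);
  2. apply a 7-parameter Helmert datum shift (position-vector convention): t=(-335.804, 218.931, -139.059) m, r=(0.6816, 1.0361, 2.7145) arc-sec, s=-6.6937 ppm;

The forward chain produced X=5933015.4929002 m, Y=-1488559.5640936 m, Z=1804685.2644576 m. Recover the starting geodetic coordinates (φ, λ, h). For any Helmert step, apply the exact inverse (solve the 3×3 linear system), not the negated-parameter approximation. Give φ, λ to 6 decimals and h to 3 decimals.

start: X=5933015.4929, Y=-1488559.5641, Z=1804685.2645 m
→ Helmert⁻¹: X=5933362.3533, Y=-1488860.5811, Z=1804871.1286
→ geod (Bowring, a=6378137.000): φ=16.54306000°, λ=-14.08640100°, h=1596.7890 m

φ=16.543060°, λ=-14.086401°, h=1596.789 m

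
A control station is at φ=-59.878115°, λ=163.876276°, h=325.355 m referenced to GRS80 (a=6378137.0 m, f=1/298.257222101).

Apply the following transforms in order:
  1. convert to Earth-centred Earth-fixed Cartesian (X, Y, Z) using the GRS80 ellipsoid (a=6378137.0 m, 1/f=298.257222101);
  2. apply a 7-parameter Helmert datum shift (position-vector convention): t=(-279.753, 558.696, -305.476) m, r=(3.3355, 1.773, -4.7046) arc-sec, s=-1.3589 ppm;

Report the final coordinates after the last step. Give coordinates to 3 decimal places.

X=-3083093.918 m, Y=891901.648 m, Z=-5494213.469 m

start: φ=-59.878115°, λ=163.876276°, h=325.355 m
→ ECEF (a=6378137.000, f=1/298.257222101): X=-3082791.4560, Y=891185.0068, Z=-5493956.3693
→ Helmert 7p (PV): X=-3083093.9178, Y=891901.6481, Z=-5494213.4694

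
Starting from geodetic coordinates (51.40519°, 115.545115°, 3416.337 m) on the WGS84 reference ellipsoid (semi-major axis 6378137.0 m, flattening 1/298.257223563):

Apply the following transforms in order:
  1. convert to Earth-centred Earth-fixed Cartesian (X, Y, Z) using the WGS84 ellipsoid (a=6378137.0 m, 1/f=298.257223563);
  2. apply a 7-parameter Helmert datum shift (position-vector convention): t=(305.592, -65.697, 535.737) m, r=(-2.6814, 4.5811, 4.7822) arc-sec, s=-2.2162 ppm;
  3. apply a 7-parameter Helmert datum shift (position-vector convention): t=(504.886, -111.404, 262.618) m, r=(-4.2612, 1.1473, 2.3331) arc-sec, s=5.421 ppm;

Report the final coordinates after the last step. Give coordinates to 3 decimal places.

X=-1719337.203 m, Y=3599028.095 m, Z=4965200.207 m

start: φ=51.405190°, λ=115.545115°, h=3416.337 m
→ ECEF (a=6378137.000, f=1/298.257223563): X=-1720155.8931, Y=3599085.8884, Z=4964459.3084
→ Helmert 7p (PV): X=-1719819.6732, Y=3599036.8706, Z=4964975.4602
→ Helmert 7p (PV): X=-1719337.2033, Y=3599028.0951, Z=4965200.2070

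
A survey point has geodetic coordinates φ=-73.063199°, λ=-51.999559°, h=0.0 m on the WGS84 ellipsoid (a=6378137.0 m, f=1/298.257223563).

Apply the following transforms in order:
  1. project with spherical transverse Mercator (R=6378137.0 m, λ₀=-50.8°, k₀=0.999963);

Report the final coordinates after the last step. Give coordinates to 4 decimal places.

start: φ=-73.063199°, λ=-51.999559°, h=0.000 m
→ tm (R=6378137.0, λ₀=-50.8°): E=-38896.9711, N=-8133446.7086

E=-38896.9711 m, N=-8133446.7086 m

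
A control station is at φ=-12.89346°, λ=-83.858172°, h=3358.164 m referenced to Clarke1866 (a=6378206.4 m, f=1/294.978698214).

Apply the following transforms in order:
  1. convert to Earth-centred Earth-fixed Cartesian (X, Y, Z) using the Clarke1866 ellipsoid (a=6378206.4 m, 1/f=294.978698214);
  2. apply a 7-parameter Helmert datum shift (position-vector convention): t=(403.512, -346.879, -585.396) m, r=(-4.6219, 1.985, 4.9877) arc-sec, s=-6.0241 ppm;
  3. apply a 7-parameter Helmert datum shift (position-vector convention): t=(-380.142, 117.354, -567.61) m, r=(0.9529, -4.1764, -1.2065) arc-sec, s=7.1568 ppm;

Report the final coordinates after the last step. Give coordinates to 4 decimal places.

X=665813.1954 m, Y=-6186249.5312 m, Z=-1415617.4148 m

start: φ=-12.893460°, λ=-83.858172°, h=3358.164 m
→ ECEF (a=6378206.400, f=1/294.978698214): X=665660.6322, Y=-6186000.0365, Z=-1414579.9192
→ Helmert 7p (PV): X=666196.1041, Y=-6186325.2513, Z=-1415024.5871
→ Helmert 7p (PV): X=665813.1954, Y=-6186249.5312, Z=-1415617.4148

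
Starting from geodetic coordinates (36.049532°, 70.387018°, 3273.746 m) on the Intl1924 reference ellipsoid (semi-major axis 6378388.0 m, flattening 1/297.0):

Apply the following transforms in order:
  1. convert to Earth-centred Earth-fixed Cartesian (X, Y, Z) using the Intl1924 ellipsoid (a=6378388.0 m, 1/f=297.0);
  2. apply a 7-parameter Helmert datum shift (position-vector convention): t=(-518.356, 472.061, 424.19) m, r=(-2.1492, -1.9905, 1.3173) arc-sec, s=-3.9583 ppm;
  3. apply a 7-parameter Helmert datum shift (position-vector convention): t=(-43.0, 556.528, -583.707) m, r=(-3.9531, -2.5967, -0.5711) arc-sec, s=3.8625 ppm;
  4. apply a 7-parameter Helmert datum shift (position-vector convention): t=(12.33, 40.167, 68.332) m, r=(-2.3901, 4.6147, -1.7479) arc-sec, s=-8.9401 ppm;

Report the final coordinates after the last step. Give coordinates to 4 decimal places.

start: φ=36.049532°, λ=70.387018°, h=3273.746 m
→ ECEF (a=6378388.000, f=1/297.0): X=1733925.1913, Y=4865938.5500, Z=3734622.1269
→ Helmert 7p (PV): X=1733332.8561, Y=4866441.3369, Z=3734997.5658
→ Helmert 7p (PV): X=1733263.0046, Y=4867083.4445, Z=3734356.8400
→ Helmert 7p (PV): X=1733384.6295, Y=4867108.6832, Z=3734296.6120

X=1733384.6295 m, Y=4867108.6832 m, Z=3734296.6120 m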